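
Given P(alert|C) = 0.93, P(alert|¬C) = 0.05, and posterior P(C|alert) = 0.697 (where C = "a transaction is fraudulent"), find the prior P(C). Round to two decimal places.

P(C) = 0.11

Bayes' rule in odds form gives O(C|E) = O(C)·[P(E|C)/P(E|¬C)], hence O(C) = O(C|E)/LR.
Posterior odds = 0.697/(1−0.697) = 2.3003. LR = 0.93/0.05 = 18.6000.
Prior odds = 2.3003/18.6000 = 0.1237, so P(C) = 0.1237/(1+0.1237) ≈ 0.11.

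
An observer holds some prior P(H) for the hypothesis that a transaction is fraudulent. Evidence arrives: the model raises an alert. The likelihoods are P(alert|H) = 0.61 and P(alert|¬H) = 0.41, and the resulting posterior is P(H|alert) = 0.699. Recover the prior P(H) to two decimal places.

In odds form, posterior odds = prior odds × likelihood ratio, so prior odds = posterior odds ÷ LR.
Posterior odds = 0.699/(1−0.699) = 2.3223. LR = 0.61/0.41 = 1.4878.
Prior odds = 2.3223/1.4878 = 1.5609, so P(H) = 1.5609/(1+1.5609) ≈ 0.61.

P(H) = 0.61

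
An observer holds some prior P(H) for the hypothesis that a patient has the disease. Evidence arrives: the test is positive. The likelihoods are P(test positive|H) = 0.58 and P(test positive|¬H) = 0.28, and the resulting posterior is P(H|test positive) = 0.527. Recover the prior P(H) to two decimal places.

In odds form, posterior odds = prior odds × likelihood ratio, so prior odds = posterior odds ÷ LR.
Posterior odds = 0.527/(1−0.527) = 1.1142. LR = 0.58/0.28 = 2.0714.
Prior odds = 1.1142/2.0714 = 0.5379, so P(H) = 0.5379/(1+0.5379) ≈ 0.35.

P(H) = 0.35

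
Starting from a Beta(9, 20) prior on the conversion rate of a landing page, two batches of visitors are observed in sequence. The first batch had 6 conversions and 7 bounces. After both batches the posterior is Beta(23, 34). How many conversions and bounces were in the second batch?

8 conversions and 7 bounces

Because Beta–binomial updating is additive in the counts, the combined data contributed (α_post−α_prior, β_post−β_prior) successes and failures.
Total across both batches: 23−9=14 conversions, 34−20=14 bounces.
Subtract the first batch: 14−6=8 conversions and 14−7=7 bounces.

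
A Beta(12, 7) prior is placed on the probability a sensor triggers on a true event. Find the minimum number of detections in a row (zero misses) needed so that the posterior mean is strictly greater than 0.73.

After k detections and 0 misses the posterior is Beta(12+k, 7), with mean (12+k)/(12+7+k).
Set (12+k)/(19+k) > 0.73 and solve: k > (0.73·19 − 12)/(1 − 0.73) = 6.926.
The smallest integer exceeding 6.926 is 7, and checking k=7: (19)/(26) = 0.7308 > 0.73.

k = 7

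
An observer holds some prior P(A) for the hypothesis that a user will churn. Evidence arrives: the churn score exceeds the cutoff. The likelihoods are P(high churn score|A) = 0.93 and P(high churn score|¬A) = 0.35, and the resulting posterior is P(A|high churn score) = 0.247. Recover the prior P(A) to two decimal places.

P(A) = 0.11

Bayes' rule in odds form gives O(A|E) = O(A)·[P(E|A)/P(E|¬A)], hence O(A) = O(A|E)/LR.
Posterior odds = 0.247/(1−0.247) = 0.3280. LR = 0.93/0.35 = 2.6571.
Prior odds = 0.3280/2.6571 = 0.1234, so P(A) = 0.1234/(1+0.1234) ≈ 0.11.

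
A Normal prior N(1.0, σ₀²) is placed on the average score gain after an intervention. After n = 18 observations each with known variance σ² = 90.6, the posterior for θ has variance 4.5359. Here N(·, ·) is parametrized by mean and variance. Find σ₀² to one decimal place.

For the Normal–Normal model with known σ², precisions add: τ_n = τ₀ + n/σ².
So 1/σ₀² = 1/4.5359 − 18/90.6 = 0.220463 − 0.198675 = 0.021788.
Hence σ₀² = 1/0.021788 ≈ 45.9.

σ₀² = 45.9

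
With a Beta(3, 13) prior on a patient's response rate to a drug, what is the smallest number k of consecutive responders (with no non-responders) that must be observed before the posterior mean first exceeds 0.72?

k = 31

After k responders and 0 non-responders the posterior is Beta(3+k, 13), with mean (3+k)/(3+13+k).
Set (3+k)/(16+k) > 0.72 and solve: k > (0.72·16 − 3)/(1 − 0.72) = 30.429.
The smallest integer exceeding 30.429 is 31, and checking k=31: (34)/(47) = 0.7234 > 0.72.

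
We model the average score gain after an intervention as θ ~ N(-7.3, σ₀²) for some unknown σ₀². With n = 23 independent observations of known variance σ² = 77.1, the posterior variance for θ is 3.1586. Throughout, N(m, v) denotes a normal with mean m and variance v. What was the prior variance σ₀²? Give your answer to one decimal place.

Posterior precision equals prior precision plus data precision: 1/σ_n² = 1/σ₀² + n/σ².
So 1/σ₀² = 1/3.1586 − 23/77.1 = 0.316596 − 0.298314 = 0.018282.
Hence σ₀² = 1/0.018282 ≈ 54.7.

σ₀² = 54.7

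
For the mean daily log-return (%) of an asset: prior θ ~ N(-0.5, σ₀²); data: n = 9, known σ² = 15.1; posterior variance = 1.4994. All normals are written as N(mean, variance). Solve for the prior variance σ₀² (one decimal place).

σ₀² = 14.1

For the Normal–Normal model with known σ², precisions add: τ_n = τ₀ + n/σ².
So 1/σ₀² = 1/1.4994 − 9/15.1 = 0.666933 − 0.596026 = 0.070907.
Hence σ₀² = 1/0.070907 ≈ 14.1.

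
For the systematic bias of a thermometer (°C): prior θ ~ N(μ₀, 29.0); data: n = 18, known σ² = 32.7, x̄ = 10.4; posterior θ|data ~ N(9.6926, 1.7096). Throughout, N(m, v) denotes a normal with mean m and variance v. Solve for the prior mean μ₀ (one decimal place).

μ₀ = -1.6

With known observation variance, the Normal–Normal posterior has precision τ_n = τ₀ + n/σ² and mean μ_n = (τ₀μ₀ + (n/σ²)x̄)/τ_n.
Here τ₀ = 1/29.0 = 0.034483 and τ_data = 18/32.7 = 0.550459, so τ_n = 0.584942.
Rearranging for μ₀: μ₀ = (μ_n·τ_n − τ_data·x̄)/τ₀ = (9.6926·0.584942 − 0.550459·10.4) / 0.034483 = -0.055165/0.034483 ≈ -1.6.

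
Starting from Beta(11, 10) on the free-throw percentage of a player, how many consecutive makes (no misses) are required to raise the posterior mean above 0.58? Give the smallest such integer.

After k makes and 0 misses the posterior is Beta(11+k, 10), with mean (11+k)/(11+10+k).
Set (11+k)/(21+k) > 0.58 and solve: k > (0.58·21 − 11)/(1 − 0.58) = 2.810.
The smallest integer exceeding 2.810 is 3.

k = 3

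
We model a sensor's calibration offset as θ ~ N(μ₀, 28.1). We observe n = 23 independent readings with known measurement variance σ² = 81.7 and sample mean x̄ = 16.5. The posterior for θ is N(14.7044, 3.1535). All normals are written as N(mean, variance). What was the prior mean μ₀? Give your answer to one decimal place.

With known observation variance, the Normal–Normal posterior has precision τ_n = τ₀ + n/σ² and mean μ_n = (τ₀μ₀ + (n/σ²)x̄)/τ_n.
Here τ₀ = 1/28.1 = 0.035587 and τ_data = 23/81.7 = 0.281518, so τ_n = 0.317105.
Rearranging for μ₀: μ₀ = (μ_n·τ_n − τ_data·x̄)/τ₀ = (14.7044·0.317105 − 0.281518·16.5) / 0.035587 = 0.017792/0.035587 ≈ 0.5.

μ₀ = 0.5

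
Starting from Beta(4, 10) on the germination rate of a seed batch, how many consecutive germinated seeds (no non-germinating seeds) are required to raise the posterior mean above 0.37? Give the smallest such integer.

After k germinated seeds and 0 non-germinating seeds the posterior is Beta(4+k, 10), with mean (4+k)/(4+10+k).
Set (4+k)/(14+k) > 0.37 and solve: k > (0.37·14 − 4)/(1 − 0.37) = 1.873.
The smallest integer exceeding 1.873 is 2, and checking k=2: (6)/(16) = 0.3750 > 0.37.

k = 2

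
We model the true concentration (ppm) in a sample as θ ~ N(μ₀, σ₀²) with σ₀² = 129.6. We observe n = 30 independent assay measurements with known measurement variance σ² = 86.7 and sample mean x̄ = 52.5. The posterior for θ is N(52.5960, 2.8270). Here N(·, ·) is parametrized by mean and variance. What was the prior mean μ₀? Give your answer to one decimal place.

μ₀ = 56.9

The posterior mean is a precision-weighted average: μ_n = (τ₀μ₀ + τ_data·x̄)/(τ₀+τ_data), with τ₀=1/σ₀² and τ_data=n/σ².
Here τ₀ = 1/129.6 = 0.007716 and τ_data = 30/86.7 = 0.346021, so τ_n = 0.353737.
Rearranging for μ₀: μ₀ = (μ_n·τ_n − τ_data·x̄)/τ₀ = (52.5960·0.353737 − 0.346021·52.5) / 0.007716 = 0.439049/0.007716 ≈ 56.9.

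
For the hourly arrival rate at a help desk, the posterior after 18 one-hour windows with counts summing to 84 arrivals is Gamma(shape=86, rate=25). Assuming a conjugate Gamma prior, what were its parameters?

Gamma(shape=2, rate=7)

Gamma–Poisson conjugacy: posterior shape = α + Σxᵢ, posterior rate = β + n.
So α = 86 − 84 = 2 and β = 25 − 18 = 7.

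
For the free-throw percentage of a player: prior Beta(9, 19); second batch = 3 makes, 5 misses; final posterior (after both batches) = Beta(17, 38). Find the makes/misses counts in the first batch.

Sequential conjugate updates are equivalent to a single update on the pooled data, so total successes = posterior α − prior α and total failures = posterior β − prior β.
Total across both batches: 17−9=8 makes, 38−19=19 misses.
Subtract the second batch: 8−3=5 makes and 19−5=14 misses.

5 makes and 14 misses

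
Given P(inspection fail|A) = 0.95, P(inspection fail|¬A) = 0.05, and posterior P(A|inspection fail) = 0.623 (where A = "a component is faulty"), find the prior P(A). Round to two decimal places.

In odds form, posterior odds = prior odds × likelihood ratio, so prior odds = posterior odds ÷ LR.
Posterior odds = 0.623/(1−0.623) = 1.6525. LR = 0.95/0.05 = 19.0000.
Prior odds = 1.6525/19.0000 = 0.0870, so P(A) = 0.0870/(1+0.0870) ≈ 0.08.

P(A) = 0.08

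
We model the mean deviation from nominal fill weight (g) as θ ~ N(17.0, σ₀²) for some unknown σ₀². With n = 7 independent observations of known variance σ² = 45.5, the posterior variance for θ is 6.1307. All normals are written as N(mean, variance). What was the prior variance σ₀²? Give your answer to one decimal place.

For the Normal–Normal model with known σ², precisions add: τ_n = τ₀ + n/σ².
So 1/σ₀² = 1/6.1307 − 7/45.5 = 0.163114 − 0.153846 = 0.009268.
Hence σ₀² = 1/0.009268 ≈ 107.9.

σ₀² = 107.9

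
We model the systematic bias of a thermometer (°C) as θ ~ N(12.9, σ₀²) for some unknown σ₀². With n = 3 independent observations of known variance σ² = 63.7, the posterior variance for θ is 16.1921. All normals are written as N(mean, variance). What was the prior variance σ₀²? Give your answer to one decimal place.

For the Normal–Normal model with known σ², precisions add: τ_n = τ₀ + n/σ².
So 1/σ₀² = 1/16.1921 − 3/63.7 = 0.061759 − 0.047096 = 0.014663.
Hence σ₀² = 1/0.014663 ≈ 68.2.

σ₀² = 68.2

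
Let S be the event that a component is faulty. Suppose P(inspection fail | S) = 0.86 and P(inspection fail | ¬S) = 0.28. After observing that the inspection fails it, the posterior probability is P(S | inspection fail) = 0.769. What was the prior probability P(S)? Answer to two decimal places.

Bayes' rule in odds form gives O(S|E) = O(S)·[P(E|S)/P(E|¬S)], hence O(S) = O(S|E)/LR.
Posterior odds = 0.769/(1−0.769) = 3.3290. LR = 0.86/0.28 = 3.0714.
Prior odds = 3.3290/3.0714 = 1.0839, so P(S) = 1.0839/(1+1.0839) ≈ 0.52.

P(S) = 0.52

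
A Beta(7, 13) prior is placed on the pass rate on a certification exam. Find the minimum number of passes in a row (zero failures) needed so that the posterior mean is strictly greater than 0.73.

k = 29

After k passes and 0 failures the posterior is Beta(7+k, 13), with mean (7+k)/(7+13+k).
Set (7+k)/(20+k) > 0.73 and solve: k > (0.73·20 − 7)/(1 − 0.73) = 28.148.
The smallest integer exceeding 28.148 is 29, and checking k=29: (36)/(49) = 0.7347 > 0.73.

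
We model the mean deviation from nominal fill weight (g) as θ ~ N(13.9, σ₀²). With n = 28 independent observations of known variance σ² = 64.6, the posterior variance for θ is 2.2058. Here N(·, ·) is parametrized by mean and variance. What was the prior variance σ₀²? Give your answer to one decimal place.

σ₀² = 50.2

For the Normal–Normal model with known σ², precisions add: τ_n = τ₀ + n/σ².
So 1/σ₀² = 1/2.2058 − 28/64.6 = 0.453350 − 0.433437 = 0.019913.
Hence σ₀² = 1/0.019913 ≈ 50.2.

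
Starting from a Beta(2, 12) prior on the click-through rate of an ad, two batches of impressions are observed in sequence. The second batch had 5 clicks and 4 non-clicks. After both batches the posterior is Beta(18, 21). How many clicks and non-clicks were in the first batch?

Because Beta–binomial updating is additive in the counts, the combined data contributed (α_post−α_prior, β_post−β_prior) successes and failures.
Total across both batches: 18−2=16 clicks, 21−12=9 non-clicks.
Subtract the second batch: 16−5=11 clicks and 9−4=5 non-clicks.

11 clicks and 5 non-clicks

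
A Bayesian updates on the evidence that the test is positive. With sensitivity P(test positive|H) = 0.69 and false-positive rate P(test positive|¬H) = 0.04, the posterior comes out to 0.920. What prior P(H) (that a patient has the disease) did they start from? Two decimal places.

In odds form, posterior odds = prior odds × likelihood ratio, so prior odds = posterior odds ÷ LR.
Posterior odds = 0.920/(1−0.920) = 11.5000. LR = 0.69/0.04 = 17.2500.
Prior odds = 11.5000/17.2500 = 0.6667, so P(H) = 0.6667/(1+0.6667) ≈ 0.40.

P(H) = 0.40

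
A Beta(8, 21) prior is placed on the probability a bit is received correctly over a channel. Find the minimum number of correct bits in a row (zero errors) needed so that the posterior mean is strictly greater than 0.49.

After k correct bits and 0 errors the posterior is Beta(8+k, 21), with mean (8+k)/(8+21+k).
Set (8+k)/(29+k) > 0.49 and solve: k > (0.49·29 − 8)/(1 − 0.49) = 12.176.
The smallest integer exceeding 12.176 is 13, and checking k=13: (21)/(42) = 0.5000 > 0.49.

k = 13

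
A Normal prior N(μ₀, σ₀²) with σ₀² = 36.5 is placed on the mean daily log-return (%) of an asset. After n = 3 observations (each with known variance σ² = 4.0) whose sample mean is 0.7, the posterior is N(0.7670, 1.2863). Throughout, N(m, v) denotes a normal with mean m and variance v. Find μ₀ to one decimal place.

μ₀ = 2.6

The posterior mean is a precision-weighted average: μ_n = (τ₀μ₀ + τ_data·x̄)/(τ₀+τ_data), with τ₀=1/σ₀² and τ_data=n/σ².
Here τ₀ = 1/36.5 = 0.027397 and τ_data = 3/4.0 = 0.750000, so τ_n = 0.777397.
Rearranging for μ₀: μ₀ = (μ_n·τ_n − τ_data·x̄)/τ₀ = (0.7670·0.777397 − 0.750000·0.7) / 0.027397 = 0.071263/0.027397 ≈ 2.6.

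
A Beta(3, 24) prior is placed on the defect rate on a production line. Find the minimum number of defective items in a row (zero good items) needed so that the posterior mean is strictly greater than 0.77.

After k defective items and 0 good items the posterior is Beta(3+k, 24), with mean (3+k)/(3+24+k).
Set (3+k)/(27+k) > 0.77 and solve: k > (0.77·27 − 3)/(1 − 0.77) = 77.348.
The smallest integer exceeding 77.348 is 78.

k = 78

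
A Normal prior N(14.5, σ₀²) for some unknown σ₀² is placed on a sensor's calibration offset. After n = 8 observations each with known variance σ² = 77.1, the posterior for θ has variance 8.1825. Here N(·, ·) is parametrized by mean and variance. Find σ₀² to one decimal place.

Posterior precision equals prior precision plus data precision: 1/σ_n² = 1/σ₀² + n/σ².
So 1/σ₀² = 1/8.1825 − 8/77.1 = 0.122212 − 0.103761 = 0.018451.
Hence σ₀² = 1/0.018451 ≈ 54.2.

σ₀² = 54.2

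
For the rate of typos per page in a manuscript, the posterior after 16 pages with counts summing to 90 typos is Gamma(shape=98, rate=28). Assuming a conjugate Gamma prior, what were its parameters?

Gamma(shape=8, rate=12)

A Gamma(α, β) prior (rate parametrization) on a Poisson rate with n observations summing to S gives posterior Gamma(α+S, β+n).
So α = 98 − 90 = 8 and β = 28 − 16 = 12.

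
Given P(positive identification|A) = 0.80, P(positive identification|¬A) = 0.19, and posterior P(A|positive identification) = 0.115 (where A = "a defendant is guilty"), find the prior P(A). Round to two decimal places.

Bayes' rule in odds form gives O(A|E) = O(A)·[P(E|A)/P(E|¬A)], hence O(A) = O(A|E)/LR.
Posterior odds = 0.115/(1−0.115) = 0.1299. LR = 0.80/0.19 = 4.2105.
Prior odds = 0.1299/4.2105 = 0.0309, so P(A) = 0.0309/(1+0.0309) ≈ 0.03.

P(A) = 0.03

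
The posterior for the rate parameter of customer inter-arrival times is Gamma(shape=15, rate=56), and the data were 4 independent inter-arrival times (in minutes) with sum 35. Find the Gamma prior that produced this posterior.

Gamma(shape=11, rate=21)

Gamma–exponential conjugacy: posterior shape = α + n, posterior rate = β + Σtᵢ.
So α = 15 − 4 = 11 and β = 56 − 35 = 21.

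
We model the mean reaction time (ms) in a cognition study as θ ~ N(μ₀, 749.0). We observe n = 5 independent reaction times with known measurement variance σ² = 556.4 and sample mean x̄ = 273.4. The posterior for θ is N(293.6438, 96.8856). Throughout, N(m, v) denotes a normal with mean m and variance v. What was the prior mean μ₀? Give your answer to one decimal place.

μ₀ = 429.9

The posterior mean is a precision-weighted average: μ_n = (τ₀μ₀ + τ_data·x̄)/(τ₀+τ_data), with τ₀=1/σ₀² and τ_data=n/σ².
Here τ₀ = 1/749.0 = 0.001335 and τ_data = 5/556.4 = 0.008986, so τ_n = 0.010321.
Rearranging for μ₀: μ₀ = (μ_n·τ_n − τ_data·x̄)/τ₀ = (293.6438·0.010321 − 0.008986·273.4) / 0.001335 = 0.573925/0.001335 ≈ 429.9.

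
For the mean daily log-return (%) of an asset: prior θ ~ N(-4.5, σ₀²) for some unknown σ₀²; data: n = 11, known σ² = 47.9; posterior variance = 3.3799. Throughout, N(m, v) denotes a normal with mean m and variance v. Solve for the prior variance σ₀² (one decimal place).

σ₀² = 15.1

Posterior precision equals prior precision plus data precision: 1/σ_n² = 1/σ₀² + n/σ².
So 1/σ₀² = 1/3.3799 − 11/47.9 = 0.295867 − 0.229645 = 0.066222.
Hence σ₀² = 1/0.066222 ≈ 15.1.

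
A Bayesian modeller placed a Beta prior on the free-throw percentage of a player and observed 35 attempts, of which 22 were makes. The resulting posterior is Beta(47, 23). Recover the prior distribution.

Under Beta–binomial conjugacy the posterior parameters are (α+s, β+f).
Subtract the data counts: 47−22=25, 23−13=10.

Beta(25, 10)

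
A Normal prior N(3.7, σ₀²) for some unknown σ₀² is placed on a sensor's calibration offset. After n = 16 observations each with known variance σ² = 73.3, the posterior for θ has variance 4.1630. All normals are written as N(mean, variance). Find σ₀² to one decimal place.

Posterior precision equals prior precision plus data precision: 1/σ_n² = 1/σ₀² + n/σ².
So 1/σ₀² = 1/4.1630 − 16/73.3 = 0.240211 − 0.218281 = 0.021930.
Hence σ₀² = 1/0.021930 ≈ 45.6.

σ₀² = 45.6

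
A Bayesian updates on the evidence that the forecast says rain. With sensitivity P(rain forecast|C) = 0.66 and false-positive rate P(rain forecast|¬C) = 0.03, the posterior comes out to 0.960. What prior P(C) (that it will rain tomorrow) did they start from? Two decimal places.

P(C) = 0.52

In odds form, posterior odds = prior odds × likelihood ratio, so prior odds = posterior odds ÷ LR.
Posterior odds = 0.960/(1−0.960) = 24.0000. LR = 0.66/0.03 = 22.0000.
Prior odds = 24.0000/22.0000 = 1.0909, so P(C) = 1.0909/(1+1.0909) ≈ 0.52.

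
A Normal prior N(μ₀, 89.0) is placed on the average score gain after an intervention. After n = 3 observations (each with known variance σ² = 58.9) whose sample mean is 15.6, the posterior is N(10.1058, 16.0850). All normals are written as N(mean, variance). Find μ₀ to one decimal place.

μ₀ = -14.8

With known observation variance, the Normal–Normal posterior has precision τ_n = τ₀ + n/σ² and mean μ_n = (τ₀μ₀ + (n/σ²)x̄)/τ_n.
Here τ₀ = 1/89.0 = 0.011236 and τ_data = 3/58.9 = 0.050934, so τ_n = 0.062170.
Rearranging for μ₀: μ₀ = (μ_n·τ_n − τ_data·x̄)/τ₀ = (10.1058·0.062170 − 0.050934·15.6) / 0.011236 = -0.166293/0.011236 ≈ -14.8.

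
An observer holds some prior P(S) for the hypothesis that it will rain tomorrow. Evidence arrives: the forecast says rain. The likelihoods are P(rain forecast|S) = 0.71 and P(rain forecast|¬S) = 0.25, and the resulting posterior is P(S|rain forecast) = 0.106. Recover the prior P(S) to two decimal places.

P(S) = 0.04

In odds form, posterior odds = prior odds × likelihood ratio, so prior odds = posterior odds ÷ LR.
Posterior odds = 0.106/(1−0.106) = 0.1186. LR = 0.71/0.25 = 2.8400.
Prior odds = 0.1186/2.8400 = 0.0418, so P(S) = 0.0418/(1+0.0418) ≈ 0.04.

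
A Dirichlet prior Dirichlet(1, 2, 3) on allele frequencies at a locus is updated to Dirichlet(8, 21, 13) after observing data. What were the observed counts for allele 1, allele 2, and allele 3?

counts (7, 19, 10)

For a Dirichlet(α) prior with multinomial counts c, the posterior is Dirichlet(α + c) componentwise.
Counts are posterior − prior componentwise: 8−1=7, 21−2=19, 13−3=10.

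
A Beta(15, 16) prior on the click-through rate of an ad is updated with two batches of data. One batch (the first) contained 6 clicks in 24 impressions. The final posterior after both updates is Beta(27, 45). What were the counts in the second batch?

6 clicks and 11 non-clicks

Because Beta–binomial updating is additive in the counts, the combined data contributed (α_post−α_prior, β_post−β_prior) successes and failures.
Total across both batches: 27−15=12 clicks, 45−16=29 non-clicks.
Subtract the first batch: 12−6=6 clicks and 29−18=11 non-clicks.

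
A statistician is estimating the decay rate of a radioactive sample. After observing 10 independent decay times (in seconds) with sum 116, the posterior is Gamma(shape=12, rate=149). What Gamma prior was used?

Gamma(shape=2, rate=33)

Gamma–exponential conjugacy: posterior shape = α + n, posterior rate = β + Σtᵢ.
So α = 12 − 10 = 2 and β = 149 − 116 = 33.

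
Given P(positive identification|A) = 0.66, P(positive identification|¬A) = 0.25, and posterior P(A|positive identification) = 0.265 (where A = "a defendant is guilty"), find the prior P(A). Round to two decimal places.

P(A) = 0.12

In odds form, posterior odds = prior odds × likelihood ratio, so prior odds = posterior odds ÷ LR.
Posterior odds = 0.265/(1−0.265) = 0.3605. LR = 0.66/0.25 = 2.6400.
Prior odds = 0.3605/2.6400 = 0.1366, so P(A) = 0.1366/(1+0.1366) ≈ 0.12.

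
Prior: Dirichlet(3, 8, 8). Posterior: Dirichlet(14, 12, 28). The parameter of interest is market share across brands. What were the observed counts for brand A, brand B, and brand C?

For a Dirichlet(α) prior with multinomial counts c, the posterior is Dirichlet(α + c) componentwise.
Counts are posterior − prior componentwise: 14−3=11, 12−8=4, 28−8=20.

counts (11, 4, 20)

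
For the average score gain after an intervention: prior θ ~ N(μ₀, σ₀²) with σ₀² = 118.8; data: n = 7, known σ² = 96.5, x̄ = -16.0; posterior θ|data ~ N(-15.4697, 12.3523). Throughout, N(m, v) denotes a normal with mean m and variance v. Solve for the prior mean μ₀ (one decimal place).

μ₀ = -10.9

The posterior mean is a precision-weighted average: μ_n = (τ₀μ₀ + τ_data·x̄)/(τ₀+τ_data), with τ₀=1/σ₀² and τ_data=n/σ².
Here τ₀ = 1/118.8 = 0.008418 and τ_data = 7/96.5 = 0.072539, so τ_n = 0.080957.
Rearranging for μ₀: μ₀ = (μ_n·τ_n − τ_data·x̄)/τ₀ = (-15.4697·0.080957 − 0.072539·-16.0) / 0.008418 = -0.091757/0.008418 ≈ -10.9.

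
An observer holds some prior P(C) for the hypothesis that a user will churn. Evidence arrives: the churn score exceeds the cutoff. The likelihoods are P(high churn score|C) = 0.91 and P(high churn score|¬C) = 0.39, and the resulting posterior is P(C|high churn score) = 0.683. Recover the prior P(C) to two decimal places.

P(C) = 0.48

Bayes' rule in odds form gives O(C|E) = O(C)·[P(E|C)/P(E|¬C)], hence O(C) = O(C|E)/LR.
Posterior odds = 0.683/(1−0.683) = 2.1546. LR = 0.91/0.39 = 2.3333.
Prior odds = 2.1546/2.3333 = 0.9234, so P(C) = 0.9234/(1+0.9234) ≈ 0.48.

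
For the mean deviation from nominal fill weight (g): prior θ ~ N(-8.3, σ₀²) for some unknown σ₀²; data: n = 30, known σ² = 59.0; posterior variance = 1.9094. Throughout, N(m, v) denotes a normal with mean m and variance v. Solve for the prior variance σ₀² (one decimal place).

σ₀² = 65.6

Posterior precision equals prior precision plus data precision: 1/σ_n² = 1/σ₀² + n/σ².
So 1/σ₀² = 1/1.9094 − 30/59.0 = 0.523725 − 0.508475 = 0.015250.
Hence σ₀² = 1/0.015250 ≈ 65.6.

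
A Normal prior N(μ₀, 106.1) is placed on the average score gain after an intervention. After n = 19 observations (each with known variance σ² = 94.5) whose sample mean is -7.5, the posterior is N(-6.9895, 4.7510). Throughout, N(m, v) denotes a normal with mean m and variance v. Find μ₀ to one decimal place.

The posterior mean is a precision-weighted average: μ_n = (τ₀μ₀ + τ_data·x̄)/(τ₀+τ_data), with τ₀=1/σ₀² and τ_data=n/σ².
Here τ₀ = 1/106.1 = 0.009425 and τ_data = 19/94.5 = 0.201058, so τ_n = 0.210483.
Rearranging for μ₀: μ₀ = (μ_n·τ_n − τ_data·x̄)/τ₀ = (-6.9895·0.210483 − 0.201058·-7.5) / 0.009425 = 0.036764/0.009425 ≈ 3.9.

μ₀ = 3.9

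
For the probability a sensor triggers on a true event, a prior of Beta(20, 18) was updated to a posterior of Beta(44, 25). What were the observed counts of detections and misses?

A Beta(a, b) prior with s successes and f failures in binomial data gives a Beta(a+s, b+f) posterior.
So s = 44 − 20 = 24 and f = 25 − 18 = 7.

24 detections and 7 misses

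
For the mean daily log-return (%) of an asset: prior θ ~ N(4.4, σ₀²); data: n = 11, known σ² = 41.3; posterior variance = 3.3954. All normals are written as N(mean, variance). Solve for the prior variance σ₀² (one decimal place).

σ₀² = 35.5

Posterior precision equals prior precision plus data precision: 1/σ_n² = 1/σ₀² + n/σ².
So 1/σ₀² = 1/3.3954 − 11/41.3 = 0.294516 − 0.266344 = 0.028172.
Hence σ₀² = 1/0.028172 ≈ 35.5.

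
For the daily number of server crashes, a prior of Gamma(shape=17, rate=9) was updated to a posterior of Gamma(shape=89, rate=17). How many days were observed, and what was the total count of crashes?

Gamma–Poisson conjugacy: posterior shape = α + Σxᵢ, posterior rate = β + n.
Matching: Σxᵢ = 89 − 17 = 72 and n = 17 − 9 = 8.

n = 8 days with total 72 crashes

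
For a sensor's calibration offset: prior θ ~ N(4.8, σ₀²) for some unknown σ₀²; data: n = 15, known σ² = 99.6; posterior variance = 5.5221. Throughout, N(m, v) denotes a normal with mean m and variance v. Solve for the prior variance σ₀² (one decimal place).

For the Normal–Normal model with known σ², precisions add: τ_n = τ₀ + n/σ².
So 1/σ₀² = 1/5.5221 − 15/99.6 = 0.181091 − 0.150602 = 0.030489.
Hence σ₀² = 1/0.030489 ≈ 32.8.

σ₀² = 32.8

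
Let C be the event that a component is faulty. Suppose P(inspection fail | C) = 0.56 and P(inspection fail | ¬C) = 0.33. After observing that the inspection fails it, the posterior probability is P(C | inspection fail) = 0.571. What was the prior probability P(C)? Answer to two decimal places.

P(C) = 0.44

In odds form, posterior odds = prior odds × likelihood ratio, so prior odds = posterior odds ÷ LR.
Posterior odds = 0.571/(1−0.571) = 1.3310. LR = 0.56/0.33 = 1.6970.
Prior odds = 1.3310/1.6970 = 0.7843, so P(C) = 0.7843/(1+0.7843) ≈ 0.44.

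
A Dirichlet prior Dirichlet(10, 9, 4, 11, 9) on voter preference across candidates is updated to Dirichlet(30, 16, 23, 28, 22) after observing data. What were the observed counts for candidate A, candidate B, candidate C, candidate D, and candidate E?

For a Dirichlet(α) prior with multinomial counts c, the posterior is Dirichlet(α + c) componentwise.
Counts are posterior − prior componentwise: 30−10=20, 16−9=7, 23−4=19, 28−11=17, 22−9=13.

counts (20, 7, 19, 17, 13)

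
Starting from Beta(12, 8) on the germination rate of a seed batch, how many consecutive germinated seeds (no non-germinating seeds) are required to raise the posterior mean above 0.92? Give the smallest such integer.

k = 81

After k germinated seeds and 0 non-germinating seeds the posterior is Beta(12+k, 8), with mean (12+k)/(12+8+k).
Set (12+k)/(20+k) > 0.92 and solve: k > (0.92·20 − 12)/(1 − 0.92) = 80.000.
The smallest integer exceeding 80.000 is 81, and checking k=81: (93)/(101) = 0.9208 > 0.92.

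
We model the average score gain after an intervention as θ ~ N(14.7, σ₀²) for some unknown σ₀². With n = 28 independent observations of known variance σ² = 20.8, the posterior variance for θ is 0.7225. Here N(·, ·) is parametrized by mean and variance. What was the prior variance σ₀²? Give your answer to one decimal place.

σ₀² = 26.4

Posterior precision equals prior precision plus data precision: 1/σ_n² = 1/σ₀² + n/σ².
So 1/σ₀² = 1/0.7225 − 28/20.8 = 1.384083 − 1.346154 = 0.037929.
Hence σ₀² = 1/0.037929 ≈ 26.4.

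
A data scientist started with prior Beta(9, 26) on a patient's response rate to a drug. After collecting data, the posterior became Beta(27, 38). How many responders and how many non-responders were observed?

Beta is conjugate to the binomial likelihood: posterior = Beta(a+s, b+f).
So s = 27 − 9 = 18 and f = 38 − 26 = 12.

18 responders and 12 non-responders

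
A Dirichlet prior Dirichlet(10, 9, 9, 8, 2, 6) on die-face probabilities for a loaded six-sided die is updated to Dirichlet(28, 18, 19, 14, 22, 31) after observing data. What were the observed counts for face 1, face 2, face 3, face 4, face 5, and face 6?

counts (18, 9, 10, 6, 20, 25)

For a Dirichlet(α) prior with multinomial counts c, the posterior is Dirichlet(α + c) componentwise.
Counts are posterior − prior componentwise: 28−10=18, 18−9=9, 19−9=10, 14−8=6, 22−2=20, 31−6=25.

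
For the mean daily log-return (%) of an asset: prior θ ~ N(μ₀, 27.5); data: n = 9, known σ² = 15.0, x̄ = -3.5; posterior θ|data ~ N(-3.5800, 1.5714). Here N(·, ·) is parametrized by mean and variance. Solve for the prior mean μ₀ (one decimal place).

μ₀ = -4.9

The posterior mean is a precision-weighted average: μ_n = (τ₀μ₀ + τ_data·x̄)/(τ₀+τ_data), with τ₀=1/σ₀² and τ_data=n/σ².
Here τ₀ = 1/27.5 = 0.036364 and τ_data = 9/15.0 = 0.600000, so τ_n = 0.636364.
Rearranging for μ₀: μ₀ = (μ_n·τ_n − τ_data·x̄)/τ₀ = (-3.5800·0.636364 − 0.600000·-3.5) / 0.036364 = -0.178183/0.036364 ≈ -4.9.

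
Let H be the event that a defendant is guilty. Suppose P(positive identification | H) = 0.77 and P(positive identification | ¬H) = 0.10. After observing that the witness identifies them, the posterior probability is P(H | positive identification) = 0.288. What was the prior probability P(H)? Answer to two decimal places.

In odds form, posterior odds = prior odds × likelihood ratio, so prior odds = posterior odds ÷ LR.
Posterior odds = 0.288/(1−0.288) = 0.4045. LR = 0.77/0.10 = 7.7000.
Prior odds = 0.4045/7.7000 = 0.0525, so P(H) = 0.0525/(1+0.0525) ≈ 0.05.

P(H) = 0.05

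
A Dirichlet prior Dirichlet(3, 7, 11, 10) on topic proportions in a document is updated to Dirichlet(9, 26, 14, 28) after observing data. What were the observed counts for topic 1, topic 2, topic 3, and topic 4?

For a Dirichlet(α) prior with multinomial counts c, the posterior is Dirichlet(α + c) componentwise.
Counts are posterior − prior componentwise: 9−3=6, 26−7=19, 14−11=3, 28−10=18.

counts (6, 19, 3, 18)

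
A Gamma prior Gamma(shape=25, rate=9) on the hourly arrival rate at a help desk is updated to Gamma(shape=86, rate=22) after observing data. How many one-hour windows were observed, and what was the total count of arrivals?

A Gamma(α, β) prior (rate parametrization) on a Poisson rate with n observations summing to S gives posterior Gamma(α+S, β+n).
Matching: Σxᵢ = 86 − 25 = 61 and n = 22 − 9 = 13.

n = 13 one-hour windows with total 61 arrivals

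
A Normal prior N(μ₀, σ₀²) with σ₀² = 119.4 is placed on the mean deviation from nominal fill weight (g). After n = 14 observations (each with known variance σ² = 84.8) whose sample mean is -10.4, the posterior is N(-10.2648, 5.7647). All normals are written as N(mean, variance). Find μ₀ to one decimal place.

μ₀ = -7.6

The posterior mean is a precision-weighted average: μ_n = (τ₀μ₀ + τ_data·x̄)/(τ₀+τ_data), with τ₀=1/σ₀² and τ_data=n/σ².
Here τ₀ = 1/119.4 = 0.008375 and τ_data = 14/84.8 = 0.165094, so τ_n = 0.173469.
Rearranging for μ₀: μ₀ = (μ_n·τ_n − τ_data·x̄)/τ₀ = (-10.2648·0.173469 − 0.165094·-10.4) / 0.008375 = -0.063647/0.008375 ≈ -7.6.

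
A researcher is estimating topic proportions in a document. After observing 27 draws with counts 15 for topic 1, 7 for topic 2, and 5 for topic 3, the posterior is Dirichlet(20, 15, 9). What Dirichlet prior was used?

Dirichlet(5, 8, 4)

For a Dirichlet(α) prior with multinomial counts c, the posterior is Dirichlet(α + c) componentwise.
Subtract each count from the matching posterior parameter: 20−15=5, 15−7=8, 9−5=4.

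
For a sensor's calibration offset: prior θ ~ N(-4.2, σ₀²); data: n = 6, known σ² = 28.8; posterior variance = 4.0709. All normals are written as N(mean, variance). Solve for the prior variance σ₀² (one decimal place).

For the Normal–Normal model with known σ², precisions add: τ_n = τ₀ + n/σ².
So 1/σ₀² = 1/4.0709 − 6/28.8 = 0.245646 − 0.208333 = 0.037313.
Hence σ₀² = 1/0.037313 ≈ 26.8.

σ₀² = 26.8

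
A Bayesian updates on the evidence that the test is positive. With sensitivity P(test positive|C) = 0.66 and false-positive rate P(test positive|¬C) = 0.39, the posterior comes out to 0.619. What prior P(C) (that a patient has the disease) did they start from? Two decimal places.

Bayes' rule in odds form gives O(C|E) = O(C)·[P(E|C)/P(E|¬C)], hence O(C) = O(C|E)/LR.
Posterior odds = 0.619/(1−0.619) = 1.6247. LR = 0.66/0.39 = 1.6923.
Prior odds = 1.6247/1.6923 = 0.9601, so P(C) = 0.9601/(1+0.9601) ≈ 0.49.

P(C) = 0.49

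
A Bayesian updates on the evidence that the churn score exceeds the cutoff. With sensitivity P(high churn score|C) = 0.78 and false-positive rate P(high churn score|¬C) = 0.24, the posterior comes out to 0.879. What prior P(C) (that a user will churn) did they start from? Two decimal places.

In odds form, posterior odds = prior odds × likelihood ratio, so prior odds = posterior odds ÷ LR.
Posterior odds = 0.879/(1−0.879) = 7.2645. LR = 0.78/0.24 = 3.2500.
Prior odds = 7.2645/3.2500 = 2.2352, so P(C) = 2.2352/(1+2.2352) ≈ 0.69.

P(C) = 0.69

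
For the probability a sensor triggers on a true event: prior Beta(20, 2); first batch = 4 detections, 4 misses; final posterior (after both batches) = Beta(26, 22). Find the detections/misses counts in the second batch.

2 detections and 16 misses

Sequential conjugate updates are equivalent to a single update on the pooled data, so total successes = posterior α − prior α and total failures = posterior β − prior β.
Total across both batches: 26−20=6 detections, 22−2=20 misses.
Subtract the first batch: 6−4=2 detections and 20−4=16 misses.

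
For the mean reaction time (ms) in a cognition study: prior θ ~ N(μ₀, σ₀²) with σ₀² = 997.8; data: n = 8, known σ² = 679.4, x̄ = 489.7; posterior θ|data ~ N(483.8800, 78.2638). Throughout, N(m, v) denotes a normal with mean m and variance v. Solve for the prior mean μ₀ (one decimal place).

μ₀ = 415.5

The posterior mean is a precision-weighted average: μ_n = (τ₀μ₀ + τ_data·x̄)/(τ₀+τ_data), with τ₀=1/σ₀² and τ_data=n/σ².
Here τ₀ = 1/997.8 = 0.001002 and τ_data = 8/679.4 = 0.011775, so τ_n = 0.012777.
Rearranging for μ₀: μ₀ = (μ_n·τ_n − τ_data·x̄)/τ₀ = (483.8800·0.012777 − 0.011775·489.7) / 0.001002 = 0.416317/0.001002 ≈ 415.5.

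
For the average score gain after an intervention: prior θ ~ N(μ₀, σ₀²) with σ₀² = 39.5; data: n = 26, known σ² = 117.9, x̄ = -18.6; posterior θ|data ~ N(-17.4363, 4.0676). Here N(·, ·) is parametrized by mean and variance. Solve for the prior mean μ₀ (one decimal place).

μ₀ = -7.3

With known observation variance, the Normal–Normal posterior has precision τ_n = τ₀ + n/σ² and mean μ_n = (τ₀μ₀ + (n/σ²)x̄)/τ_n.
Here τ₀ = 1/39.5 = 0.025316 and τ_data = 26/117.9 = 0.220526, so τ_n = 0.245842.
Rearranging for μ₀: μ₀ = (μ_n·τ_n − τ_data·x̄)/τ₀ = (-17.4363·0.245842 − 0.220526·-18.6) / 0.025316 = -0.184791/0.025316 ≈ -7.3.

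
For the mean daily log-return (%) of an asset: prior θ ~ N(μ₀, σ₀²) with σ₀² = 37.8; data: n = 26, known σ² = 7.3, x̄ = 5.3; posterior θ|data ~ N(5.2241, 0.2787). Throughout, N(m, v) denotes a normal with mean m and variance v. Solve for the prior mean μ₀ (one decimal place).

μ₀ = -5.0

With known observation variance, the Normal–Normal posterior has precision τ_n = τ₀ + n/σ² and mean μ_n = (τ₀μ₀ + (n/σ²)x̄)/τ_n.
Here τ₀ = 1/37.8 = 0.026455 and τ_data = 26/7.3 = 3.561644, so τ_n = 3.588099.
Rearranging for μ₀: μ₀ = (μ_n·τ_n − τ_data·x̄)/τ₀ = (5.2241·3.588099 − 3.561644·5.3) / 0.026455 = -0.132125/0.026455 ≈ -5.0.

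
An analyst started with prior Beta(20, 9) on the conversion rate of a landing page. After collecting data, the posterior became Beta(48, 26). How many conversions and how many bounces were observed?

Beta is conjugate to the binomial likelihood: posterior = Beta(α+s, β+f).
Match parameters: s=48−20=28, f=26−9=17.

28 conversions and 17 bounces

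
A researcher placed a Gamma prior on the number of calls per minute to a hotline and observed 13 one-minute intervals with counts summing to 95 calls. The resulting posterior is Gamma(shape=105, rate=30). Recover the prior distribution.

Gamma(shape=10, rate=17)

Gamma–Poisson conjugacy: posterior shape = α + Σxᵢ, posterior rate = β + n.
So α = 105 − 95 = 10 and β = 30 − 13 = 17.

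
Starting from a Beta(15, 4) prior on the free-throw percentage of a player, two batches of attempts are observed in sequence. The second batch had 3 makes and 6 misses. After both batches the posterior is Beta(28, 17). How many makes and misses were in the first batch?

Sequential conjugate updates are equivalent to a single update on the pooled data, so total successes = posterior α − prior α and total failures = posterior β − prior β.
Total across both batches: 28−15=13 makes, 17−4=13 misses.
Subtract the second batch: 13−3=10 makes and 13−6=7 misses.

10 makes and 7 misses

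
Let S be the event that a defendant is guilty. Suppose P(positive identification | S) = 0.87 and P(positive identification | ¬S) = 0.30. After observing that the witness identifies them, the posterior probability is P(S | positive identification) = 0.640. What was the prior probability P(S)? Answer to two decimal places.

Bayes' rule in odds form gives O(S|E) = O(S)·[P(E|S)/P(E|¬S)], hence O(S) = O(S|E)/LR.
Posterior odds = 0.640/(1−0.640) = 1.7778. LR = 0.87/0.30 = 2.9000.
Prior odds = 1.7778/2.9000 = 0.6130, so P(S) = 0.6130/(1+0.6130) ≈ 0.38.

P(S) = 0.38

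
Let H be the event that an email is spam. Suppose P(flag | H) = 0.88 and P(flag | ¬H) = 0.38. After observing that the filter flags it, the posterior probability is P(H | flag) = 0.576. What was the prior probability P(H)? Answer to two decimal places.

In odds form, posterior odds = prior odds × likelihood ratio, so prior odds = posterior odds ÷ LR.
Posterior odds = 0.576/(1−0.576) = 1.3585. LR = 0.88/0.38 = 2.3158.
Prior odds = 1.3585/2.3158 = 0.5866, so P(H) = 0.5866/(1+0.5866) ≈ 0.37.

P(H) = 0.37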